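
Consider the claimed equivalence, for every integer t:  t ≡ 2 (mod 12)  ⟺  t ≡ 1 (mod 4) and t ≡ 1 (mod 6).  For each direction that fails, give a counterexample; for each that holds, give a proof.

(⟹) This fails: t = 2 gives 2 ≡ 2 (mod 12) but 2 ≡ 2 (mod 4), so the conjunction on the right does not hold.

(⟸) This fails: t = 1 satisfies both congruences on the right (1 ≡ 1 mod 4 and 1 ≡ 1 mod 6) yet 1 ≡ 1 (mod 12), not 2.

Neither implication holds.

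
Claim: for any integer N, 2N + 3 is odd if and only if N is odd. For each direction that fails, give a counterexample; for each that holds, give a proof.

Converse. Suppose N is odd. Since 2 is even, 2N is even for every N, so 2N + 3 has the same parity as 3, which is odd. Hence 2N + 3 is odd.

Forward direction. This fails: take N = 6. Then 2N + 3 = 15, which is odd, yet N = 6 is even, not odd.

Not equivalent: only (⇐) holds.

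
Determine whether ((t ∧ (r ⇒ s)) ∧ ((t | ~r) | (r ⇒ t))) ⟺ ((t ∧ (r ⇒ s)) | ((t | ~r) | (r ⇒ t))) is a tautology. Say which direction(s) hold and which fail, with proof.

(→) Assume the antecedent. If t is true, the consequent reduces to true regardless of the other variables. If t is false, the antecedent cannot hold. Either way the consequent holds.

(←) This fails. Under t = F, r = F, s = F, the left side is false but the right side is true.

Only the forward direction holds.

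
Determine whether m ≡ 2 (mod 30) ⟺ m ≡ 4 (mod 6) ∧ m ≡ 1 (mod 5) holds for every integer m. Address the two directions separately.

(⇒) This fails: m = 2 gives 2 ≡ 2 (mod 30) but 2 ≡ 2 (mod 6), so the conjunction on the right does not hold.

(⇐) This fails: m = 16 satisfies both congruences on the right (16 ≡ 4 mod 6 and 16 ≡ 1 mod 5) yet 16 ≡ 16 (mod 30), not 2.

(⇒) fails and (⇐) fails.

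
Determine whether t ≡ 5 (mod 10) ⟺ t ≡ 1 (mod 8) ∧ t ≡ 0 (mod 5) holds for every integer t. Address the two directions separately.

(→) This fails: t = 35 gives 35 ≡ 5 (mod 10) but 35 ≡ 3 (mod 8), so the conjunction on the right does not hold.

(←) Conversely, if t ≡ 1 (mod 8) and t ≡ 0 (mod 5), then by the Chinese remainder theorem t ≡ 25 (mod 40). Since 25 ≡ 5 (mod 10) and 10 ∣ 40, we get t ≡ 5 (mod 10).

The forward direction fails; the converse holds.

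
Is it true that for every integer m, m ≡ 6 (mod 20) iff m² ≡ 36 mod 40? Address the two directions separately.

(⇒) holds; (⇐) fails.

(⇒) Suppose m ≡ 6 (mod 20). Working modulo 40, m ∈ {6, 26}; for each such r, r² ≡ 36 (mod 40).

(⇐) This fails: take m = 14. Then 14² = 196 ≡ 36 (mod 40), yet 14 ≡ 14 (mod 20), not 6.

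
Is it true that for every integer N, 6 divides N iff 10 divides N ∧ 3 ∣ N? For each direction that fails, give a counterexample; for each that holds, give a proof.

(⇒) This fails: take N = 6. Certainly 6 ∣ 6, but 10 ∤ 6.

(⇐) Suppose 10 ∣ N and 3 ∣ N. Any common multiple of 10 and 3 is a multiple of their lcm; here gcd(10, 3) = 1, so lcm(10, 3) = 10·3 = 30, so 30 ∣ N. Since 6 ∣ 30, it follows that 6 ∣ N.

The forward direction fails; the converse holds.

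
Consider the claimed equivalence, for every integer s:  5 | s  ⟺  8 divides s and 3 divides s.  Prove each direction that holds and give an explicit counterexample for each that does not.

Forward direction. This fails: take s = 5. Certainly 5 ∣ 5, but 8 ∤ 5.

Converse. This fails: take s = 24. Both 8 ∣ 24 and 3 ∣ 24, yet 24 is not a multiple of 5 (since 24 = 4·5 + 4), so 5 ∤ 24.

Both directions fail.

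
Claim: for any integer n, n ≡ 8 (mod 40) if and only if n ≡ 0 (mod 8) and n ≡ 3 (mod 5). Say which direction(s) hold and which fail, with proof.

Forward direction. Suppose n ≡ 8 (mod 40); write n = 40j + 8. Since 8 ∣ 40, reducing mod 8 gives n ≡ 8 ≡ 0 (mod 8); since 5 ∣ 40, reducing mod 5 gives n ≡ 8 ≡ 3 (mod 5).

Converse. If n ≡ 0 (mod 8) and n ≡ 3 (mod 5), then by the Chinese remainder theorem n ≡ 8 (mod 40). This is exactly n ≡ 8 (mod 40).

Both directions hold.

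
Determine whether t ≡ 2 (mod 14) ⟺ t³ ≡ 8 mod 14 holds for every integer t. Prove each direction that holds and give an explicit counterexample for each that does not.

(→) Suppose t ≡ 2 (mod 14). Write t = 14j + 2. Then (14j + 2)³ = 2744j³ + 1176j² + 168j + 8 = 14(196j³ + 84j² + 12j) + 8, so t³ ≡ 8 (mod 14).

(←) This fails: take t = 4. Then 4³ = 64 ≡ 8 (mod 14), yet 4 ≡ 4 (mod 14), not 2.

Only the forward direction holds.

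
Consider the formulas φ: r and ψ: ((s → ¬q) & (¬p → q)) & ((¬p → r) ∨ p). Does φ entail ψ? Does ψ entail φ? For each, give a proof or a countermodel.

(→) This fails. Under q = F, p = F, r = T, s = F, the left side is true but the right side is false.

(←) This fails. Under q = F, p = T, r = F, s = F, the left side is false but the right side is true.

Both directions fail.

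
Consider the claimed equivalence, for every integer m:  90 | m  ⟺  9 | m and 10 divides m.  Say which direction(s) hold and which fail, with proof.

Forward direction. If 90 ∣ m, write m = 90q. Since 90 = 10·9, m = 9·(10q), so 9 ∣ m; and since 90 = 9·10, m = 10·(9q), so 10 ∣ m.

Converse. Suppose 9 ∣ m and 10 ∣ m. Any common multiple of 9 and 10 is a multiple of their lcm; here gcd(9, 10) = 1, so lcm(9, 10) = 9·10 = 90, so 90 ∣ m.

Both directions hold; the statement is true.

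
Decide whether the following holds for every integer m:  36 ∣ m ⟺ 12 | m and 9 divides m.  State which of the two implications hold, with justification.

(⇒) If 36 ∣ m, write m = 36q. Since 36 = 3·12, m = 12·(3q), so 12 ∣ m; and since 36 = 4·9, m = 9·(4q), so 9 ∣ m.

(⇐) Suppose 12 ∣ m and 9 ∣ m. Any common multiple of 12 and 9 is a multiple of their lcm; here lcm(12, 9) = 12·9/gcd(12, 9) = 108/3 = 36, so 36 ∣ m.

Both directions hold.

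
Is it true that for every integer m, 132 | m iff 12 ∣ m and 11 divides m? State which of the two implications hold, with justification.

[⇒] If 132 ∣ m, write m = 132q. Since 132 = 11·12, m = 12·(11q), so 12 ∣ m; and since 132 = 12·11, m = 11·(12q), so 11 ∣ m.

[⇐] Suppose 12 ∣ m and 11 ∣ m. Any common multiple of 12 and 11 is a multiple of their lcm; here gcd(12, 11) = 1, so lcm(12, 11) = 12·11 = 132, so 132 ∣ m.

Equivalent; both directions hold.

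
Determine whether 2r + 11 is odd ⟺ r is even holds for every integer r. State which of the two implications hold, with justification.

(⟸) Suppose r is even. Since 2 is even, 2r is even for every r, so 2r + 11 has the same parity as 11, which is odd. Hence 2r + 11 is odd.

(⟹) This fails: take r = 7. Then 2r + 11 = 25, which is odd, yet r = 7 is odd, not even.

The forward direction fails; the converse holds.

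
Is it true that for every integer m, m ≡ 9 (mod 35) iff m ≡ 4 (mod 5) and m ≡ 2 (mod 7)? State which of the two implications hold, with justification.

(⇒) Suppose m ≡ 9 (mod 35); write m = 35j + 9. Since 5 ∣ 35, reducing mod 5 gives m ≡ 9 ≡ 4 (mod 5); since 7 ∣ 35, reducing mod 7 gives m ≡ 9 ≡ 2 (mod 7).

(⇐) Conversely, if m ≡ 4 (mod 5) and m ≡ 2 (mod 7), then by the Chinese remainder theorem m ≡ 9 (mod 35). This is exactly m ≡ 9 (mod 35).

Equivalent; both directions hold.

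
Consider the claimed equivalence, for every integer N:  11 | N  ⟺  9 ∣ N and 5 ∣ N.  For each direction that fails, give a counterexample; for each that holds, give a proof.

(→) This fails: take N = 11. Certainly 11 ∣ 11, but 9 ∤ 11.

(←) This fails: take N = 45. Both 9 ∣ 45 and 5 ∣ 45, yet 45 is not a multiple of 11 (since 45 = 4·11 + 1), so 11 ∤ 45.

Both directions fail.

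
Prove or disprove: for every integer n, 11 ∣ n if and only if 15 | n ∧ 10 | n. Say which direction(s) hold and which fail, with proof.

Both directions fail.

(⟹) This fails: take n = 11. Certainly 11 ∣ 11, but 15 ∤ 11.

(⟸) This fails: take n = 30. Both 15 ∣ 30 and 10 ∣ 30, yet 30 is not a multiple of 11 (since 30 = 2·11 + 8), so 11 ∤ 30.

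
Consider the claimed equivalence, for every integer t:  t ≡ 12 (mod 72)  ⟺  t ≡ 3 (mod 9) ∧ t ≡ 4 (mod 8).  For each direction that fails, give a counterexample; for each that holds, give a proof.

(⇒) Suppose t ≡ 12 (mod 72); write t = 72j + 12. Since 9 ∣ 72, reducing mod 9 gives t ≡ 12 ≡ 3 (mod 9); since 8 ∣ 72, reducing mod 8 gives t ≡ 12 ≡ 4 (mod 8).

(⇐) Conversely, if t ≡ 3 (mod 9) and t ≡ 4 (mod 8), then by the Chinese remainder theorem t ≡ 12 (mod 72). This is exactly t ≡ 12 (mod 72).

Equivalent; both directions hold.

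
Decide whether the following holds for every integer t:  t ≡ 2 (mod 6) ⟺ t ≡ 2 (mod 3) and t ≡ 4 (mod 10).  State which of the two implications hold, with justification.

(⇒) fails; (⇐) holds.

[⇐] If t ≡ 2 (mod 3) and t ≡ 4 (mod 10), then by the Chinese remainder theorem t ≡ 14 (mod 30). Since 14 ≡ 2 (mod 6) and 6 ∣ 30, we get t ≡ 2 (mod 6).

[⇒] This fails: t = 2 gives 2 ≡ 2 (mod 6) but 2 ≡ 2 (mod 10), so the conjunction on the right does not hold.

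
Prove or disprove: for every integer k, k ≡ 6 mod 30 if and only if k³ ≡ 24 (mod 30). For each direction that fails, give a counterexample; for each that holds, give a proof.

[⇒] This fails: take k = 6. Then 6 ≡ 6 (mod 30), but 6³ = 216 ≡ 6 (mod 30), not 24.

[⇐] This fails: take k = 24. Then 24³ = 13824 ≡ 24 (mod 30), yet 24 ≡ 24 (mod 30), not 6.

(⇒) fails and (⇐) fails.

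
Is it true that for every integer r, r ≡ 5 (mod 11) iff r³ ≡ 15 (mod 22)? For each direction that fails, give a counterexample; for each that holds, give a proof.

Not equivalent: only (⇐) holds.

(⇒) This fails: take r = 16. Then 16 ≡ 5 (mod 11), but 16³ = 4096 ≡ 4 (mod 22), not 15.

(⇐) Conversely, the residues r modulo 22 with r³ ≡ 15 (mod 22) are exactly {5}, and each is ≡ 5 (mod 11).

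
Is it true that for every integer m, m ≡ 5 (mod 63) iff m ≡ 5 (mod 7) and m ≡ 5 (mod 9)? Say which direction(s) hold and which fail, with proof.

(→) Suppose m ≡ 5 (mod 63); write m = 63j + 5. Since 7 ∣ 63, reducing mod 7 gives m ≡ 5 (mod 7); since 9 ∣ 63, reducing mod 9 gives m ≡ 5 (mod 9).

(←) Conversely, if m ≡ 5 (mod 7) and m ≡ 5 (mod 9), then by the Chinese remainder theorem m ≡ 5 (mod 63). This is exactly m ≡ 5 (mod 63).

Both implications hold.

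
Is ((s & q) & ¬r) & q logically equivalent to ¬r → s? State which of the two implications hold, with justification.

[⇐] This fails. Under s = T, r = F, q = F, the left side is false but the right side is true.

[⇒] Assume the antecedent. If s is true, ¬r → s reduces to true regardless of the other variables. If s is false, the antecedent cannot hold. Either way ¬r → s holds.

Only the forward implication holds.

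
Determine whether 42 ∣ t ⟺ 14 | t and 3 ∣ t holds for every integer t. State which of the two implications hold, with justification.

Both directions hold; the statement is true.

(⟹) If 42 ∣ t, write t = 42q. Since 42 = 3·14, t = 14·(3q), so 14 ∣ t; and since 42 = 14·3, t = 3·(14q), so 3 ∣ t.

(⟸) Suppose 14 ∣ t and 3 ∣ t. Any common multiple of 14 and 3 is a multiple of their lcm; here gcd(14, 3) = 1, so lcm(14, 3) = 14·3 = 42, so 42 ∣ t.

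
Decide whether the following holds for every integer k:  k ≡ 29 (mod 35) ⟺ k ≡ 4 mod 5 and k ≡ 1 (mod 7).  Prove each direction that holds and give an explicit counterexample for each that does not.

The biconditional holds.

Forward direction. Suppose k ≡ 29 (mod 35); write k = 35j + 29. Since 5 ∣ 35, reducing mod 5 gives k ≡ 29 ≡ 4 (mod 5); since 7 ∣ 35, reducing mod 7 gives k ≡ 29 ≡ 1 (mod 7).

Converse. If k ≡ 4 (mod 5) and k ≡ 1 (mod 7), then by the Chinese remainder theorem k ≡ 29 (mod 35). This is exactly k ≡ 29 (mod 35).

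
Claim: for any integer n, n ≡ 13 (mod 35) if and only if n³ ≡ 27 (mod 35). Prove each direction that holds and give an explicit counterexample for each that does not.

(⇒) Suppose n ≡ 13 (mod 35). Write n = 35j + 13. Then (35j + 13)³ = 42875j³ + 47775j² + 17745j + 2197 = 35(1225j³ + 1365j² + 507j + 62) + 27, so n³ ≡ 27 (mod 35).

(⇐) This fails: take n = 3. Then 3³ = 27 ≡ 27 (mod 35), yet 3 ≡ 3 (mod 35), not 13.

Only the forward direction holds.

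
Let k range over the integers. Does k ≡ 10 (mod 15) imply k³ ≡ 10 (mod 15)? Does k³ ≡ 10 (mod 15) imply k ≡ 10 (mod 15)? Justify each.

Both implications hold.

[⇒] Suppose k ≡ 10 (mod 15). Write k = 15j + 10. Then (15j + 10)³ = 3375j³ + 6750j² + 4500j + 1000 = 15(225j³ + 450j² + 300j + 66) + 10, so k³ ≡ 10 (mod 15).

[⇐] Conversely, suppose k³ ≡ 10 (mod 15). The only residue r in {0, …, 14} with r³ ≡ 10 (mod 15) is r = 10, so k ≡ 10 (mod 15).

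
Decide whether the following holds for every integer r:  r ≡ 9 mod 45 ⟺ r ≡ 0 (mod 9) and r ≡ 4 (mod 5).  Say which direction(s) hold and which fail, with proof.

Both implications hold.

[⇐] If r ≡ 0 (mod 9) and r ≡ 4 (mod 5), then by the Chinese remainder theorem r ≡ 9 (mod 45). This is exactly r ≡ 9 (mod 45).

[⇒] Suppose r ≡ 9 (mod 45); write r = 45j + 9. Since 9 ∣ 45, reducing mod 9 gives r ≡ 9 ≡ 0 (mod 9); since 5 ∣ 45, reducing mod 5 gives r ≡ 9 ≡ 4 (mod 5).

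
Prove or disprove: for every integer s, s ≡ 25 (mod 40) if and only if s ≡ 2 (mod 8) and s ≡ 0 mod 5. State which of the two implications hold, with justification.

(⇒) This fails: s = 25 gives 25 ≡ 25 (mod 40) but 25 ≡ 1 (mod 8), so the conjunction on the right does not hold.

(⇐) This fails: s = 10 satisfies both congruences on the right (10 ≡ 2 mod 8 and 10 ≡ 0 mod 5) yet 10 ≡ 10 (mod 40), not 25.

Both directions fail.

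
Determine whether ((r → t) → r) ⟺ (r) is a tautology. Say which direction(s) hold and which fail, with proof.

Equivalent; both directions hold.

(⇒) Assume the antecedent. If r is true, r reduces to true regardless of the other variables. If r is false, the antecedent cannot hold. Either way r holds.

(⇐) Assume the antecedent. If r is true, (r → t) → r reduces to true regardless of the other variables. If r is false, the antecedent cannot hold. Either way (r → t) → r holds.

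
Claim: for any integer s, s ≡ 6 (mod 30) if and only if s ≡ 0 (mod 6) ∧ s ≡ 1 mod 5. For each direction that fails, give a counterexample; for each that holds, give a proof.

(→) Suppose s ≡ 6 (mod 30); write s = 30j + 6. Since 6 ∣ 30, reducing mod 6 gives s ≡ 6 ≡ 0 (mod 6); since 5 ∣ 30, reducing mod 5 gives s ≡ 6 ≡ 1 (mod 5).

(←) Conversely, if s ≡ 0 (mod 6) and s ≡ 1 (mod 5), then by the Chinese remainder theorem s ≡ 6 (mod 30). This is exactly s ≡ 6 (mod 30).

Both directions hold; the statement is true.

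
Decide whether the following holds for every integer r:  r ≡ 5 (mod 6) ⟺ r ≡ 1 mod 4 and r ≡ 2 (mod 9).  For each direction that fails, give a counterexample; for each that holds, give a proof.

(⇒) fails; (⇐) holds.

[⇒] This fails: r = 35 gives 35 ≡ 5 (mod 6) but 35 ≡ 3 (mod 4), so the conjunction on the right does not hold.

[⇐] Conversely, if r ≡ 1 (mod 4) and r ≡ 2 (mod 9), then by the Chinese remainder theorem r ≡ 29 (mod 36). Since 29 ≡ 5 (mod 6) and 6 ∣ 36, we get r ≡ 5 (mod 6).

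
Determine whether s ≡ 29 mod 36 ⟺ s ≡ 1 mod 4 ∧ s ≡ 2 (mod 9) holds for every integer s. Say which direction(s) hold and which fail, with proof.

(←) If s ≡ 1 (mod 4) and s ≡ 2 (mod 9), then by the Chinese remainder theorem s ≡ 29 (mod 36). This is exactly s ≡ 29 (mod 36).

(→) Suppose s ≡ 29 (mod 36); write s = 36j + 29. Since 4 ∣ 36, reducing mod 4 gives s ≡ 29 ≡ 1 (mod 4); since 9 ∣ 36, reducing mod 9 gives s ≡ 29 ≡ 2 (mod 9).

Both directions hold; the statement is true.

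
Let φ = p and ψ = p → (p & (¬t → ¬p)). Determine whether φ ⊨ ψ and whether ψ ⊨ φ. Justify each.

(⟹) This fails. Under p = T, t = F, the left side is true but the right side is false.

(⟸) This fails. Under p = F, t = F, the left side is false but the right side is true.

Both directions fail.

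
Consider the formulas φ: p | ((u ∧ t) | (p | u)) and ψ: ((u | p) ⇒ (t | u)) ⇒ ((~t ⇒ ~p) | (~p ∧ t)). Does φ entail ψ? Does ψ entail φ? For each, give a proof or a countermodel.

Neither implication holds.

(→) This fails. Under u = T, p = T, t = F, the left side is true but the right side is false.

(←) This fails. Under u = F, p = F, t = F, the left side is false but the right side is true.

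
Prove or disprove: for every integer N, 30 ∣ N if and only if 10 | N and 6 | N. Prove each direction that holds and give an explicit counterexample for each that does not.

(⟹) If 30 ∣ N, write N = 30q. Since 30 = 3·10, N = 10·(3q), so 10 ∣ N; and since 30 = 5·6, N = 6·(5q), so 6 ∣ N.

(⟸) Suppose 10 ∣ N and 6 ∣ N. Any common multiple of 10 and 6 is a multiple of their lcm; here lcm(10, 6) = 10·6/gcd(10, 6) = 60/2 = 30, so 30 ∣ N.

Both implications hold.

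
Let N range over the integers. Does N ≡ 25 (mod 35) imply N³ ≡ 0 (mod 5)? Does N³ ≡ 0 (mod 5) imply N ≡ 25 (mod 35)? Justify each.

The forward direction holds; the converse fails.

(⇒) Suppose N ≡ 25 (mod 35). Then N³ ≡ 25³ = 15625 (mod 35), and since 5 ∣ 35, also N³ ≡ 0 (mod 5).

(⇐) This fails: take N = 0. Then 0³ = 0 ≡ 0 (mod 5), yet 0 ≡ 0 (mod 35), not 25.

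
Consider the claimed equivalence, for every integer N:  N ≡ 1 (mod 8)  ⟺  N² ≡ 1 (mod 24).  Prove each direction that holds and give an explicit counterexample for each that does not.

[⇒] This fails: take N = 9. Then 9 ≡ 1 (mod 8), but 9² = 81 ≡ 9 (mod 24), not 1.

[⇐] This fails: take N = 5. Then 5² = 25 ≡ 1 (mod 24), yet 5 ≡ 5 (mod 8), not 1.

Both directions fail.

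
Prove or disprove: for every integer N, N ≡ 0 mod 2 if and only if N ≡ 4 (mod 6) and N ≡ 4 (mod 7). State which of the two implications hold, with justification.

(⟹) This fails: N = 0 gives 0 ≡ 0 (mod 2) but 0 ≡ 0 (mod 6), so the conjunction on the right does not hold.

(⟸) Conversely, if N ≡ 4 (mod 6) and N ≡ 4 (mod 7), then by the Chinese remainder theorem N ≡ 4 (mod 42). Since 4 ≡ 0 (mod 2) and 2 ∣ 42, we get N ≡ 0 (mod 2).

Only the converse holds.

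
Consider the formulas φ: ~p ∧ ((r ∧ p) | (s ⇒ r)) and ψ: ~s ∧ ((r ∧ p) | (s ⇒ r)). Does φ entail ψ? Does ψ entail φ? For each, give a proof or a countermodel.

Neither implication holds.

Forward direction. This fails. Under s = T, r = T, p = F, the left side is true but the right side is false.

Converse. This fails. Under s = F, r = F, p = T, the left side is false but the right side is true.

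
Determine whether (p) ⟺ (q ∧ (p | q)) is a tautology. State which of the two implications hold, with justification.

(⟹) This fails. Under q = F, p = T, the left side is true but the right side is false.

(⟸) This fails. Under q = T, p = F, the left side is false but the right side is true.

(⇒) fails and (⇐) fails.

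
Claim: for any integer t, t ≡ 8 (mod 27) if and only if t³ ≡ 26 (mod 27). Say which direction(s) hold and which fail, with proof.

(⇒) holds; (⇐) fails.

(⟹) Suppose t ≡ 8 (mod 27). Write t = 27j + 8. Then (27j + 8)³ = 19683j³ + 17496j² + 5184j + 512 = 27(729j³ + 648j² + 192j + 18) + 26, so t³ ≡ 26 (mod 27).

(⟸) This fails: take t = 17. Then 17³ = 4913 ≡ 26 (mod 27), yet 17 ≡ 17 (mod 27), not 8.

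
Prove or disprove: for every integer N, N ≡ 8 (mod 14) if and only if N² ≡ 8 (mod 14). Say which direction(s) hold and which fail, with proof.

(⟹) Suppose N ≡ 8 (mod 14). Write N = 14j + 8. Then (14j + 8)² = 196j² + 224j + 64 = 14(14j² + 16j + 4) + 8, so N² ≡ 8 (mod 14).

(⟸) This fails: take N = 6. Then 6² = 36 ≡ 8 (mod 14), yet 6 ≡ 6 (mod 14), not 8.

Only the forward implication holds.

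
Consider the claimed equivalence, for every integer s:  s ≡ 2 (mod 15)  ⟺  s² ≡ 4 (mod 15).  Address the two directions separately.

(←) This fails: take s = 7. Then 7² = 49 ≡ 4 (mod 15), yet 7 ≡ 7 (mod 15), not 2.

(→) Suppose s ≡ 2 (mod 15). Write s = 15j + 2. Then (15j + 2)² = 225j² + 60j + 4 = 15(15j² + 4j) + 4, so s² ≡ 4 (mod 15).

Only the forward direction holds.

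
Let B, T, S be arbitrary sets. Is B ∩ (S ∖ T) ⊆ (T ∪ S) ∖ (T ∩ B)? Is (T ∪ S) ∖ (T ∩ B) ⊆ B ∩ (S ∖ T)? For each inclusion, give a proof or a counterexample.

(⊆) holds; (⊇) fails.

Reverse inclusion. This inclusion fails. Take B = ∅, T = {1}, S = ∅; then 1 ∈ (T ∪ S) ∖ (T ∩ B) but 1 ∉ B ∩ (S ∖ T).

Forward inclusion. Let x ∈ B ∩ (S ∖ T). Then x ∈ B ∩ S and x ∉ T, from which x ∈ (T ∪ S) ∖ (T ∩ B).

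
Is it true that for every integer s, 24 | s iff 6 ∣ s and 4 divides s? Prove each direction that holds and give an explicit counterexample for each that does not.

Not equivalent: only (⇒) holds.

(→) If 24 ∣ s, write s = 24q. Since 24 = 4·6, s = 6·(4q), so 6 ∣ s; and since 24 = 6·4, s = 4·(6q), so 4 ∣ s.

(←) This fails: take s = 12. Both 6 ∣ 12 and 4 ∣ 12, yet 12 is not a multiple of 24 (since 12 = 0·24 + 12), so 24 ∤ 12.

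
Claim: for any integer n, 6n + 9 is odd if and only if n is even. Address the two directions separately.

Only the reverse direction holds.

(→) This fails: take n = 1. Then 6n + 9 = 15, which is odd, yet n = 1 is odd, not even.

(←) Suppose n is even. Since 6 is even, 6n is even for every n, so 6n + 9 has the same parity as 9, which is odd. Hence 6n + 9 is odd.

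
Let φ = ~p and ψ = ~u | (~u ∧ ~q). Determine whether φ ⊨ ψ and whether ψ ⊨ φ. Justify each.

Neither direction holds.

(⟹) This fails. Under p = F, u = T, q = F, the left side is true but the right side is false.

(⟸) This fails. Under p = T, u = F, q = F, the left side is false but the right side is true.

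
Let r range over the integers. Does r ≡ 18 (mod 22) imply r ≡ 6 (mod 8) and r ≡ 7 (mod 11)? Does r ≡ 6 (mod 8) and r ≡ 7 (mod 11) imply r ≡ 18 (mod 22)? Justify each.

Only the converse holds.

(⇒) This fails: r = 40 gives 40 ≡ 18 (mod 22) but 40 ≡ 0 (mod 8), so the conjunction on the right does not hold.

(⇐) Conversely, if r ≡ 6 (mod 8) and r ≡ 7 (mod 11), then by the Chinese remainder theorem r ≡ 62 (mod 88). Since 62 ≡ 18 (mod 22) and 22 ∣ 88, we get r ≡ 18 (mod 22).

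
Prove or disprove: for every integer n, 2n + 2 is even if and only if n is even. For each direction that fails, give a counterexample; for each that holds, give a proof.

(⇒) This fails: take n = 7. Then 2n + 2 = 16, which is even, yet n = 7 is odd, not even.

(⇐) Suppose n is even. Since 2 is even, 2n is even for every n, so 2n + 2 has the same parity as 2, which is even. Hence 2n + 2 is even.

The forward direction fails; the converse holds.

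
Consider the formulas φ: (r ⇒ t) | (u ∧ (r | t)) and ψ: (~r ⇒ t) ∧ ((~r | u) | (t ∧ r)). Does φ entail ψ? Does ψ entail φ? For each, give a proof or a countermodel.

(⇒) fails; (⇐) holds.

Forward direction. This fails. Under r = F, u = F, t = F, the left side is true but the right side is false.

Converse. Assume the antecedent. If u is true, (r ⇒ t) | (u ∧ (r | t)) reduces to true regardless of the other variables. If u is false, the antecedent forces (r = F, u = F, t = T) or (r = T, u = F, t = T), and (r ⇒ t) | (u ∧ (r | t)) holds there. Either way (r ⇒ t) | (u ∧ (r | t)) holds.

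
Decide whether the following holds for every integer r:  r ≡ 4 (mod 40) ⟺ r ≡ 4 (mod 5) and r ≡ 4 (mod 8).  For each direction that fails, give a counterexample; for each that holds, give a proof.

Equivalent; both directions hold.

[⇒] Suppose r ≡ 4 (mod 40); write r = 40j + 4. Since 5 ∣ 40, reducing mod 5 gives r ≡ 4 (mod 5); since 8 ∣ 40, reducing mod 8 gives r ≡ 4 (mod 8).

[⇐] Conversely, if r ≡ 4 (mod 5) and r ≡ 4 (mod 8), then by the Chinese remainder theorem r ≡ 4 (mod 40). This is exactly r ≡ 4 (mod 40).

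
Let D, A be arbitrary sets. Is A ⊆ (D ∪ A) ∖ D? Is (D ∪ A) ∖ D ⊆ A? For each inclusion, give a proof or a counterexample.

(⟹) This inclusion fails. Take D = {1}, A = {1}; then 1 ∈ A but 1 ∉ (D ∪ A) ∖ D.

(⟸) Let x ∈ (D ∪ A) ∖ D. Then x ∈ A and x ∉ D, from which x ∈ A.

The sets are not equal: only the reverse inclusion holds.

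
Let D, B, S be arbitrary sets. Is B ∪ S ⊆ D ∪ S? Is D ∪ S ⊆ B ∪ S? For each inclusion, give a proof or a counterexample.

(⟹) This inclusion fails. Take D = ∅, B = {1}, S = ∅; then 1 ∈ B ∪ S but 1 ∉ D ∪ S.

(⟸) This inclusion fails. Take D = {1}, B = ∅, S = ∅; then 1 ∈ D ∪ S but 1 ∉ B ∪ S.

Both inclusions fail.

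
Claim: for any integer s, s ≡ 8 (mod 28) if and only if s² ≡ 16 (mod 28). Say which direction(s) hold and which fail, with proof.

[⇒] This fails: take s = 8. Then 8 ≡ 8 (mod 28), but 8² = 64 ≡ 8 (mod 28), not 16.

[⇐] This fails: take s = 4. Then 4² = 16 ≡ 16 (mod 28), yet 4 ≡ 4 (mod 28), not 8.

Both directions fail.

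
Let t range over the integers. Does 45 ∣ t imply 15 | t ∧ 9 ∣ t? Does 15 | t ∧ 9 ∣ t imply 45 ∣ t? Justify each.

[⇒] If 45 ∣ t, write t = 45q. Since 45 = 3·15, t = 15·(3q), so 15 ∣ t; and since 45 = 5·9, t = 9·(5q), so 9 ∣ t.

[⇐] Suppose 15 ∣ t and 9 ∣ t. Any common multiple of 15 and 9 is a multiple of their lcm; here lcm(15, 9) = 15·9/gcd(15, 9) = 135/3 = 45, so 45 ∣ t.

Equivalent; both directions hold.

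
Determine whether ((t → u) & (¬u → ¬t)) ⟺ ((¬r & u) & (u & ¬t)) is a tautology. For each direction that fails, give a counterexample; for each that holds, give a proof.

(⟹) This fails. Under t = F, r = F, u = F, the left side is true but the right side is false.

(⟸) Assume the antecedent. If t is true, the antecedent cannot hold. If t is false, (t → u) & (¬u → ¬t) reduces to true regardless of the other variables. Either way (t → u) & (¬u → ¬t) holds.

(⇒) fails; (⇐) holds.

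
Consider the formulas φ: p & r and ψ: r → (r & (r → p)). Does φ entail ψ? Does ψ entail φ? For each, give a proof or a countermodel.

Not equivalent: only (⇒) holds.

(⟹) Assume the antecedent. If r is true, the antecedent forces (r = T, p = T), and r → (r & (r → p)) holds there. If r is false, the antecedent cannot hold. Either way r → (r & (r → p)) holds.

(⟸) This fails. Under r = F, p = F, the left side is false but the right side is true.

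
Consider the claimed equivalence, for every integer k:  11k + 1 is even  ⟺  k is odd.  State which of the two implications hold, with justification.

[⇒] Suppose 11k + 1 is even. Since 11 is odd, 11k and k have the same parity, so 11k + 1 ≡ k + 1 (mod 2). As 1 is odd, 11k + 1 is even exactly when k is odd. Thus k is odd.

[⇐] Conversely, suppose k is odd; write k = 2j + 1. Then 11k + 1 = 11·(2j + 1) + 1 = 2·11j + 12, which is even.

Equivalent; both directions hold.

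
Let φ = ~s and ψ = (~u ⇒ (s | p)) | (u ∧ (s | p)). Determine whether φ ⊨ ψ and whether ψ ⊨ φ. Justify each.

[⇒] This fails. Under s = F, p = F, u = F, the left side is true but the right side is false.

[⇐] This fails. Under s = T, p = F, u = F, the left side is false but the right side is true.

Both directions fail.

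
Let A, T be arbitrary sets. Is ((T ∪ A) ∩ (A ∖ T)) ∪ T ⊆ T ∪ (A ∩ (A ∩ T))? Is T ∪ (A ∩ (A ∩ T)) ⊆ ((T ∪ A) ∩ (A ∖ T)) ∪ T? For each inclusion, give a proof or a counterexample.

(⟹) This inclusion fails. Take A = {1}, T = ∅; then 1 ∈ ((T ∪ A) ∩ (A ∖ T)) ∪ T but 1 ∉ T ∪ (A ∩ (A ∩ T)).

(⟸) Let x ∈ T ∪ (A ∩ (A ∩ T)). Then either x ∈ T and x ∉ A; or x ∈ A ∩ T. In each case x ∈ ((T ∪ A) ∩ (A ∖ T)) ∪ T, so T ∪ (A ∩ (A ∩ T)) ⊆ ((T ∪ A) ∩ (A ∖ T)) ∪ T.

The sets are not equal: only the reverse inclusion holds.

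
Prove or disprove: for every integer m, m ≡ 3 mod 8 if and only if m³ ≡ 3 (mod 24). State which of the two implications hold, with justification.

The forward direction fails; the converse holds.

Forward direction. This fails: take m = 11. Then 11 ≡ 3 (mod 8), but 11³ = 1331 ≡ 11 (mod 24), not 3.

Converse. The residues r modulo 24 with r³ ≡ 3 (mod 24) are exactly {3}, and each is ≡ 3 (mod 8).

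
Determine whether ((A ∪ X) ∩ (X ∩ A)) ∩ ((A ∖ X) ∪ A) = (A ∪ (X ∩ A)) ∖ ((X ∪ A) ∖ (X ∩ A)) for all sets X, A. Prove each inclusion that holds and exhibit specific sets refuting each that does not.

(⟹) Let x ∈ ((A ∪ X) ∩ (X ∩ A)) ∩ ((A ∖ X) ∪ A). Then x ∈ X ∩ A, from which x ∈ (A ∪ (X ∩ A)) ∖ ((X ∪ A) ∖ (X ∩ A)).

(⟸) Let x ∈ (A ∪ (X ∩ A)) ∖ ((X ∪ A) ∖ (X ∩ A)). Then x ∈ X ∩ A, from which x ∈ ((A ∪ X) ∩ (X ∩ A)) ∩ ((A ∖ X) ∪ A).

Both inclusions hold; the sets are equal.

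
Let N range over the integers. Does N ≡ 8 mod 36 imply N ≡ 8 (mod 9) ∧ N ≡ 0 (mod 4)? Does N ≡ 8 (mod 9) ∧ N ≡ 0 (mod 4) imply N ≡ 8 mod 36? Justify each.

The biconditional holds.

(⇒) Suppose N ≡ 8 (mod 36); write N = 36j + 8. Since 9 ∣ 36, reducing mod 9 gives N ≡ 8 (mod 9); since 4 ∣ 36, reducing mod 4 gives N ≡ 8 ≡ 0 (mod 4).

(⇐) Conversely, if N ≡ 8 (mod 9) and N ≡ 0 (mod 4), then by the Chinese remainder theorem N ≡ 8 (mod 36). This is exactly N ≡ 8 (mod 36).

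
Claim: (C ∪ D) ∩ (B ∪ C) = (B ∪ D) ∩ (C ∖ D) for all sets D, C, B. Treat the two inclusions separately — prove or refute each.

Forward inclusion. This inclusion fails. Take D = ∅, C = {1}, B = ∅; then 1 ∈ (C ∪ D) ∩ (B ∪ C) but 1 ∉ (B ∪ D) ∩ (C ∖ D).

Reverse inclusion. Let x ∈ (B ∪ D) ∩ (C ∖ D). Then x ∈ C ∩ B and x ∉ D, from which x ∈ (C ∪ D) ∩ (B ∪ C).

Only the reverse inclusion holds.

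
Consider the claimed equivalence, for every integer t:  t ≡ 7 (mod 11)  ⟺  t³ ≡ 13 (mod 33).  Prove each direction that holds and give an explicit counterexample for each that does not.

[⇒] This fails: take t = 18. Then 18 ≡ 7 (mod 11), but 18³ = 5832 ≡ 24 (mod 33), not 13.

[⇐] Conversely, the residues r modulo 33 with r³ ≡ 13 (mod 33) are exactly {7}, and each is ≡ 7 (mod 11).

Not equivalent: only (⇐) holds.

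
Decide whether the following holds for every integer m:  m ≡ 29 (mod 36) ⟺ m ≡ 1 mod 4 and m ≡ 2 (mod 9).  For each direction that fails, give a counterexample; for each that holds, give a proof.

[⇐] If m ≡ 1 (mod 4) and m ≡ 2 (mod 9), then by the Chinese remainder theorem m ≡ 29 (mod 36). This is exactly m ≡ 29 (mod 36).

[⇒] Suppose m ≡ 29 (mod 36); write m = 36j + 29. Since 4 ∣ 36, reducing mod 4 gives m ≡ 29 ≡ 1 (mod 4); since 9 ∣ 36, reducing mod 9 gives m ≡ 29 ≡ 2 (mod 9).

The biconditional holds.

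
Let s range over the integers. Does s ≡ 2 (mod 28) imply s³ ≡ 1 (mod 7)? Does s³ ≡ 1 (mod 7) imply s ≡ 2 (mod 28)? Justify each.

[⇒] Suppose s ≡ 2 (mod 28). Then s³ ≡ 2³ = 8 (mod 28), and since 7 ∣ 28, also s³ ≡ 1 (mod 7).

[⇐] This fails: take s = 1. Then 1³ = 1 ≡ 1 (mod 7), yet 1 ≡ 1 (mod 28), not 2.

Only the forward implication holds.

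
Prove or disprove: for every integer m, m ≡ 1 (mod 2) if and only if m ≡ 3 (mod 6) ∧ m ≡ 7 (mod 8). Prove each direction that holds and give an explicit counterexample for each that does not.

[⇒] This fails: m = 1 gives 1 ≡ 1 (mod 2) but 1 ≡ 1 (mod 6), so the conjunction on the right does not hold.

[⇐] Conversely, if m ≡ 3 (mod 6) and m ≡ 7 (mod 8), then by the Chinese remainder theorem m ≡ 15 (mod 24). Since 15 ≡ 1 (mod 2) and 2 ∣ 24, we get m ≡ 1 (mod 2).

Only the reverse direction holds.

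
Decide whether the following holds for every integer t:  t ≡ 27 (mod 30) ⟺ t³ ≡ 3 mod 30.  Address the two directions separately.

The biconditional holds.

(→) Suppose t ≡ 27 (mod 30). Write t = 30j + 27. Then (30j + 27)³ = 27000j³ + 72900j² + 65610j + 19683 = 30(900j³ + 2430j² + 2187j + 656) + 3, so t³ ≡ 3 (mod 30).

(←) Conversely, suppose t³ ≡ 3 (mod 30). The only residue r in {0, …, 29} with r³ ≡ 3 (mod 30) is r = 27, so t ≡ 27 (mod 30).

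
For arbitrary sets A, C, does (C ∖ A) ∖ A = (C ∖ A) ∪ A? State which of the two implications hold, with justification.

The sets are not equal: only the forward inclusion holds.

(⊆) Let x ∈ (C ∖ A) ∖ A. Then x ∈ C and x ∉ A, from which x ∈ (C ∖ A) ∪ A.

(⊇) This inclusion fails. Take A = {1}, C = ∅; then 1 ∈ (C ∖ A) ∪ A but 1 ∉ (C ∖ A) ∖ A.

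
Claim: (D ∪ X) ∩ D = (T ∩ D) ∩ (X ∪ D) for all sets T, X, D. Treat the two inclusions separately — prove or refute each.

Forward inclusion. This inclusion fails. Take T = ∅, X = ∅, D = {1}; then 1 ∈ (D ∪ X) ∩ D but 1 ∉ (T ∩ D) ∩ (X ∪ D).

Reverse inclusion. Let x ∈ (T ∩ D) ∩ (X ∪ D). Then either x ∈ T ∩ D and x ∉ X; or x ∈ T ∩ X ∩ D. In each case x ∈ (D ∪ X) ∩ D, so (T ∩ D) ∩ (X ∪ D) ⊆ (D ∪ X) ∩ D.

The sets are not equal: only the reverse inclusion holds.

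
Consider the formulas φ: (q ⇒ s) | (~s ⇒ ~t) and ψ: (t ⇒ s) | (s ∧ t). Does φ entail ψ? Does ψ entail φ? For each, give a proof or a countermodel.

(⇒) fails; (⇐) holds.

Forward direction. This fails. Under q = F, s = F, t = T, the left side is true but the right side is false.

Converse. Assume the antecedent. If s is true, (q ⇒ s) | (~s ⇒ ~t) reduces to true regardless of the other variables. If s is false, the antecedent forces (q = F, s = F, t = F) or (q = T, s = F, t = F), and (q ⇒ s) | (~s ⇒ ~t) holds there. Either way (q ⇒ s) | (~s ⇒ ~t) holds.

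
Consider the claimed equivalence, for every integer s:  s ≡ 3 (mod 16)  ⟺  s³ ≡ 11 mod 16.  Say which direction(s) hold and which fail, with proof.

Both implications hold.

[⇐] Suppose s³ ≡ 11 (mod 16). The only residue r in {0, …, 15} with r³ ≡ 11 (mod 16) is r = 3, so s ≡ 3 (mod 16).

[⇒] Suppose s ≡ 3 (mod 16). Write s = 16j + 3. Then (16j + 3)³ = 4096j³ + 2304j² + 432j + 27 = 16(256j³ + 144j² + 27j + 1) + 11, so s³ ≡ 11 (mod 16).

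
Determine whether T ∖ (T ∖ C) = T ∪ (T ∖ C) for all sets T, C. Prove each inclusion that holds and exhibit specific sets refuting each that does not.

(⊆) Let x ∈ T ∖ (T ∖ C). Then x ∈ T ∩ C, from which x ∈ T ∪ (T ∖ C).

(⊇) This inclusion fails. Take T = {1}, C = ∅; then 1 ∈ T ∪ (T ∖ C) but 1 ∉ T ∖ (T ∖ C).

Only the forward inclusion holds.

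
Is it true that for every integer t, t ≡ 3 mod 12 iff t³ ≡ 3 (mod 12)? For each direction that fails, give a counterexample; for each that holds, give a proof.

Both directions hold.

[⇒] Suppose t ≡ 3 mod 12. Write t = 12j + 3. Then (12j + 3)³ = 1728j³ + 1296j² + 324j + 27 = 12(144j³ + 108j² + 27j + 2) + 3, so t³ ≡ 3 (mod 12).

[⇐] For the converse, argue contrapositively. If t ≢ 3 (mod 12), then t is congruent to one of 0, 1, 2, 4, 5, 6, 7, 8, 9, 10, 11 modulo 12, and these give t³ ≡ 0, 1, 8, 4, 5, 0, 7, 8, 9, 4, 11 respectively — never 3.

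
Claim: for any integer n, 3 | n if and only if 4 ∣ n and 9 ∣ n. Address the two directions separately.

Only the converse holds.

(⟹) This fails: take n = 3. Certainly 3 ∣ 3, but 4 ∤ 3.

(⟸) Suppose 4 ∣ n and 9 ∣ n. Any common multiple of 4 and 9 is a multiple of their lcm; here gcd(4, 9) = 1, so lcm(4, 9) = 4·9 = 36, so 36 ∣ n. Since 3 ∣ 36, it follows that 3 ∣ n.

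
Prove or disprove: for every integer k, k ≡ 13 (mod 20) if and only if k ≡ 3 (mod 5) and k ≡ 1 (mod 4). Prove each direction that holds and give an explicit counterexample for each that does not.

Forward direction. Suppose k ≡ 13 (mod 20); write k = 20j + 13. Since 5 ∣ 20, reducing mod 5 gives k ≡ 13 ≡ 3 (mod 5); since 4 ∣ 20, reducing mod 4 gives k ≡ 13 ≡ 1 (mod 4).

Converse. If k ≡ 3 (mod 5) and k ≡ 1 (mod 4), then by the Chinese remainder theorem k ≡ 13 (mod 20). This is exactly k ≡ 13 (mod 20).

Both implications hold.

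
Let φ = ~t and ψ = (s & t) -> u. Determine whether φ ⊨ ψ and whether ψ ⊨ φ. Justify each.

The forward direction holds; the converse fails.

(⟹) Assume the antecedent. If s is true, the antecedent forces (s = T, u = F, t = F) or (s = T, u = T, t = F), and (s & t) -> u holds there. If s is false, (s & t) -> u reduces to true regardless of the other variables. Either way (s & t) -> u holds.

(⟸) This fails. Under s = F, u = F, t = T, the left side is false but the right side is true.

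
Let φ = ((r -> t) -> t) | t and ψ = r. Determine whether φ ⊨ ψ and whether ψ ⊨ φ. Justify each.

(⟹) This fails. Under r = F, t = T, the left side is true but the right side is false.

(⟸) Assume the antecedent. If r is true, ((r -> t) -> t) | t reduces to true regardless of the other variables. If r is false, the antecedent cannot hold. Either way ((r -> t) -> t) | t holds.

Not equivalent: only (⇐) holds.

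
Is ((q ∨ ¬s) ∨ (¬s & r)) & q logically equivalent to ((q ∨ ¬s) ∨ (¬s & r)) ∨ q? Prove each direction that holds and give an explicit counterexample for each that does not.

(→) Assume the antecedent. If s is true, the antecedent forces (s = T, q = T, r = F) or (s = T, q = T, r = T), and ((q ∨ ¬s) ∨ (¬s & r)) ∨ q holds there. If s is false, ((q ∨ ¬s) ∨ (¬s & r)) ∨ q reduces to true regardless of the other variables. Either way ((q ∨ ¬s) ∨ (¬s & r)) ∨ q holds.

(←) This fails. Under s = F, q = F, r = F, the left side is false but the right side is true.

Only the forward direction holds.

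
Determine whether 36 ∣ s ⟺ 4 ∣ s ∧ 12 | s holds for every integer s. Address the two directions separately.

Only the forward direction holds.

(⇒) If 36 ∣ s, write s = 36q. Since 36 = 9·4, s = 4·(9q), so 4 ∣ s; and since 36 = 3·12, s = 12·(3q), so 12 ∣ s.

(⇐) This fails: take s = 12. Both 4 ∣ 12 and 12 ∣ 12, yet 12 is not a multiple of 36 (since 12 = 0·36 + 12), so 36 ∤ 12.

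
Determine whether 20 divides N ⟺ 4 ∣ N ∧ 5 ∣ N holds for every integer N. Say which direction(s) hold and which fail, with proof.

Equivalent; both directions hold.

Forward direction. If 20 ∣ N, write N = 20q. Since 20 = 5·4, N = 4·(5q), so 4 ∣ N; and since 20 = 4·5, N = 5·(4q), so 5 ∣ N.

Converse. Suppose 4 ∣ N and 5 ∣ N. Any common multiple of 4 and 5 is a multiple of their lcm; here gcd(4, 5) = 1, so lcm(4, 5) = 4·5 = 20, so 20 ∣ N.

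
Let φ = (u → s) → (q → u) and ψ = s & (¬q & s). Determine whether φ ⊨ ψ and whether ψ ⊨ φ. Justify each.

Only the reverse direction holds.

(→) This fails. Under q = F, u = F, s = F, the left side is true but the right side is false.

(←) Assume the antecedent. If q is true, the antecedent cannot hold. If q is false, (u → s) → (q → u) reduces to true regardless of the other variables. Either way (u → s) → (q → u) holds.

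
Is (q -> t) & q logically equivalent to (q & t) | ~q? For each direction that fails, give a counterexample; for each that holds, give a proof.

(⇒) holds; (⇐) fails.

(⟹) Assume the antecedent. If t is true, (q & t) | ~q reduces to true regardless of the other variables. If t is false, the antecedent cannot hold. Either way (q & t) | ~q holds.

(⟸) This fails. Under t = F, q = F, the left side is false but the right side is true.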